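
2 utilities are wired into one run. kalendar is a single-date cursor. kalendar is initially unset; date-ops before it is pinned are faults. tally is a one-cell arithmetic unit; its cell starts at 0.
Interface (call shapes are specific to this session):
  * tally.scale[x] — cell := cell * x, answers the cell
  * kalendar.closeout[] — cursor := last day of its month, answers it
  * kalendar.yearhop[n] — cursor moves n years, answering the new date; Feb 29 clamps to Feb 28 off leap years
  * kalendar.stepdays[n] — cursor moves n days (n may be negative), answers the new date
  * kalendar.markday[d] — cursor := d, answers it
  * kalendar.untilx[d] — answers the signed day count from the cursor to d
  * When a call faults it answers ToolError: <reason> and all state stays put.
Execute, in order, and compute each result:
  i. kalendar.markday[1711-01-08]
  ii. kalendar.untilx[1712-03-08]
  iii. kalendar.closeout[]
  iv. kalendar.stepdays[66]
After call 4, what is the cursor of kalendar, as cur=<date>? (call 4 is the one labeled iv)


Act: markday[d='1711-01-08']
Obs: 1711-01-08
Act: untilx[d='1712-03-08']
Obs: 425
Act: closeout[]
Obs: 1711-01-31
Act: stepdays[n='66']
Obs: 1711-04-07

Answer: cur=1711-04-07


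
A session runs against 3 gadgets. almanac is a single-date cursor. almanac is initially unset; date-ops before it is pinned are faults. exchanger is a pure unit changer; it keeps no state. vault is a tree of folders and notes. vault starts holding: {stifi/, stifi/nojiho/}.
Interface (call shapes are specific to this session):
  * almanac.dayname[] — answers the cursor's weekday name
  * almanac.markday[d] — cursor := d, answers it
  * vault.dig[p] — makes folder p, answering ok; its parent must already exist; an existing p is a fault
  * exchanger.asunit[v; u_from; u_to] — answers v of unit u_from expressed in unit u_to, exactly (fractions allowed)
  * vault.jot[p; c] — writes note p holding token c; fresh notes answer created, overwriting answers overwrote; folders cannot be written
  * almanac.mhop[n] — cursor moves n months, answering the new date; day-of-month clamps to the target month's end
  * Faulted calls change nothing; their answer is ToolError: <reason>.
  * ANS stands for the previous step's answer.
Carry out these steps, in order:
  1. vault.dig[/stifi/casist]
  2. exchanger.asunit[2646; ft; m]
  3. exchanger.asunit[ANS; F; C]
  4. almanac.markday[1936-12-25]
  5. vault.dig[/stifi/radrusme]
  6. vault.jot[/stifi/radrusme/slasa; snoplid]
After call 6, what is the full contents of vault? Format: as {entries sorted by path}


→ vault.dig(/stifi/casist)
← ok
→ exchanger.asunit(2646, ft, m)
← 504063/625
→ exchanger.asunit(ANS, F, C)
← 484063/1125
→ almanac.markday(1936-12-25)
← 1936-12-25
→ vault.dig(/stifi/radrusme)
← ok
→ vault.jot(/stifi/radrusme/slasa, snoplid)
← created

Answer: {stifi/, stifi/casist/, stifi/nojiho/, stifi/radrusme/, stifi/radrusme/slasa=snoplid}


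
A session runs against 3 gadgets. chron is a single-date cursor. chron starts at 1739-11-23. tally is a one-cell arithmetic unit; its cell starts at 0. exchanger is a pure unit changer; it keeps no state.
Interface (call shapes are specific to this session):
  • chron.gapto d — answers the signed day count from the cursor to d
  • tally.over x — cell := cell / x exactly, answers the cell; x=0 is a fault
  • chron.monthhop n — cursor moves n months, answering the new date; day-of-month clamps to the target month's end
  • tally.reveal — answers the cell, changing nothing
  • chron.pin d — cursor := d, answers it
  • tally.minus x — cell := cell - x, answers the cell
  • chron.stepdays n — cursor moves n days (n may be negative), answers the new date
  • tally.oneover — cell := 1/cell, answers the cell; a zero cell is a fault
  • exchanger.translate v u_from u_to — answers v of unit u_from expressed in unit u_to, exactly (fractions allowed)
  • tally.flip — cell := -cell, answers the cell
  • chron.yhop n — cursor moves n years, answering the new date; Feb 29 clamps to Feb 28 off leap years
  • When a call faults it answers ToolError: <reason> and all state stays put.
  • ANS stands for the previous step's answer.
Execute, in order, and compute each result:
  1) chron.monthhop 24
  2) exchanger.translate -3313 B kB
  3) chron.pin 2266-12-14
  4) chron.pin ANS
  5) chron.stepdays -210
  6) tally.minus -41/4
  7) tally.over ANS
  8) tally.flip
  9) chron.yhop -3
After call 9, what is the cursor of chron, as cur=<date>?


Answer: cur=2263-05-18

Derivation:
# 1. chron.monthhop(n→24) : 1741-11-23
# 2. exchanger.translate(v→-3313, u_from→B, u_to→kB) : -3313/1000
# 3. chron.pin(d→2266-12-14) : 2266-12-14
# 4. chron.pin(d→ANS) : 2266-12-14
# 5. chron.stepdays(n→-210) : 2266-05-18
# 6. tally.minus(x→-41/4) : 41/4
# 7. tally.over(x→ANS) : 1
# 8. tally.flip() : -1
# 9. chron.yhop(n→-3) : 2263-05-18


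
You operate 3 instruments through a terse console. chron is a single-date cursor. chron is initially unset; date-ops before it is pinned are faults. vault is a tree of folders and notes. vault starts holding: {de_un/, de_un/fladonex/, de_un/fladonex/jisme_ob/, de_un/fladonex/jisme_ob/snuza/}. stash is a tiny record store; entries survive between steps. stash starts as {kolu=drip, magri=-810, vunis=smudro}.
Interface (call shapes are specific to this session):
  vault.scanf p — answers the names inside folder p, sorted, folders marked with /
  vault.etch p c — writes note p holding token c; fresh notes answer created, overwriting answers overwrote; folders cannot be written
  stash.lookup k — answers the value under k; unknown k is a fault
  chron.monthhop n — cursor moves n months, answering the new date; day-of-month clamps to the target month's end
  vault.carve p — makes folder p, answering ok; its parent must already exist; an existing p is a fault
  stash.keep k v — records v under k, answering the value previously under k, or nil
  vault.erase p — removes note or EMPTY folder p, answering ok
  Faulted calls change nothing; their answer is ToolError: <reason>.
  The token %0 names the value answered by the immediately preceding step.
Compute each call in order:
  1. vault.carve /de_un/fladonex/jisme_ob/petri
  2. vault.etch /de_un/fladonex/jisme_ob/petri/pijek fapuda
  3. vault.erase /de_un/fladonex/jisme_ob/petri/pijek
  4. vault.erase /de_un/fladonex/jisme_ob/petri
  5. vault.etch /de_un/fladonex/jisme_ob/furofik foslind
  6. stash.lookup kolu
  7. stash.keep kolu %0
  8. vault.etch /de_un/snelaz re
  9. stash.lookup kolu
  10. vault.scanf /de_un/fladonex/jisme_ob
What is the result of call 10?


# vault.carve(p→/de_un/fladonex/jisme_ob/petri) == ok
# vault.etch(p→/de_un/fladonex/jisme_ob/petri/pijek, c→fapuda) == created
# vault.erase(p→/de_un/fladonex/jisme_ob/petri/pijek) == ok
# vault.erase(p→/de_un/fladonex/jisme_ob/petri) == ok
# vault.etch(p→/de_un/fladonex/jisme_ob/furofik, c→foslind) == created
# stash.lookup(k→kolu) == drip
# stash.keep(k→kolu, v→%0) == drip
# vault.etch(p→/de_un/snelaz, c→re) == created
# stash.lookup(k→kolu) == drip
# vault.scanf(p→/de_un/fladonex/jisme_ob) == [furofik, snuza/]

Answer: [furofik, snuza/]


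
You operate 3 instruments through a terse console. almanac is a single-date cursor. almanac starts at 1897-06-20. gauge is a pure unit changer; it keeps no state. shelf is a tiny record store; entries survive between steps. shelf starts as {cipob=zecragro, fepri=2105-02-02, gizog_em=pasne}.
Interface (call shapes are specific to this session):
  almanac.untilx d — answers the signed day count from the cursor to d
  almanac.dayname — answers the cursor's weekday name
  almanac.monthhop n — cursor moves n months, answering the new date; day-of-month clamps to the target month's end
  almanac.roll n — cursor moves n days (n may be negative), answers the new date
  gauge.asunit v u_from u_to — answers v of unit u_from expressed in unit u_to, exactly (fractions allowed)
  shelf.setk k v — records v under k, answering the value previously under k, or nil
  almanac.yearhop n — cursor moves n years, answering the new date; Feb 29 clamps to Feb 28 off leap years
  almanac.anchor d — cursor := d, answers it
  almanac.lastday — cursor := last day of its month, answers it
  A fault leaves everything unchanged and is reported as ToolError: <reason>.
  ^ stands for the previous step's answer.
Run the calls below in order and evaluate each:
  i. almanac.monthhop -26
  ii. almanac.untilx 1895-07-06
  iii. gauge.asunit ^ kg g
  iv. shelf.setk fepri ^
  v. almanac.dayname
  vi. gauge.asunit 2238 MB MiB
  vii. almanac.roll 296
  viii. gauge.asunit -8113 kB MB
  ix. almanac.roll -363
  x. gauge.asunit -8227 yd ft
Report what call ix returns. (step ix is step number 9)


Answer: 1895-02-12

Derivation:
Act: almanac.monthhop[n=-26]
Obs: 1895-04-20
Act: almanac.untilx[d=1895-07-06]
Obs: 77
Act: gauge.asunit[v=^; u_from=kg; u_to=g]
Obs: 77000
Act: shelf.setk[k=fepri; v=^]
Obs: 2105-02-02
Act: almanac.dayname[]
Obs: Saturday
Act: gauge.asunit[v=2238; u_from=MB; u_to=MiB]
Obs: 17484375/8192
Act: almanac.roll[n=296]
Obs: 1896-02-10
Act: gauge.asunit[v=-8113; u_from=kB; u_to=MB]
Obs: -8113/1000
Act: almanac.roll[n=-363]
Obs: 1895-02-12
Act: gauge.asunit[v=-8227; u_from=yd; u_to=ft]
Obs: -24681


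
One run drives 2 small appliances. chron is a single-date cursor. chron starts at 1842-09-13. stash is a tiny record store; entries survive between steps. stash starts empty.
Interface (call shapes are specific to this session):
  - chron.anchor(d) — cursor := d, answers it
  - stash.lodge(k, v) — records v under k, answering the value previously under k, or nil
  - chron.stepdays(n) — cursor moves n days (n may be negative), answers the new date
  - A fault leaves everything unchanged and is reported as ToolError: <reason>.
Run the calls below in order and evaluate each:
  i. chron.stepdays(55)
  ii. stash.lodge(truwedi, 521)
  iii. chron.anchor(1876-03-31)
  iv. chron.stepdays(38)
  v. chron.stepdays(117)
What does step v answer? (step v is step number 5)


Answer: 1876-09-02

Derivation:
CALL chron.stepdays[55]
RET  1842-11-07
CALL stash.lodge[truwedi; 521]
RET  nil
CALL chron.anchor[1876-03-31]
RET  1876-03-31
CALL chron.stepdays[38]
RET  1876-05-08
CALL chron.stepdays[117]
RET  1876-09-02


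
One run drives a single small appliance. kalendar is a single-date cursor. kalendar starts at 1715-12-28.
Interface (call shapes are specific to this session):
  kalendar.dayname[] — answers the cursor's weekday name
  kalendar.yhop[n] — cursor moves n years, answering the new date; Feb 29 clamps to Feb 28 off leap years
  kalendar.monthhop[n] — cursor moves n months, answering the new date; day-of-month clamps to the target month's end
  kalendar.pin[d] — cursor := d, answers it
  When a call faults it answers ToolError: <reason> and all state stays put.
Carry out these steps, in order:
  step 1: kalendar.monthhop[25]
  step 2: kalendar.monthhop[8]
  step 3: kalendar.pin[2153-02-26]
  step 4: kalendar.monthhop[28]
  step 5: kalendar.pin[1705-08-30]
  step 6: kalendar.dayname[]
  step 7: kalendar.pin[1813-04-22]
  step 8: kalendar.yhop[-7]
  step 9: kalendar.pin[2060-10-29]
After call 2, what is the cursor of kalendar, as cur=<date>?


Act: kalendar.monthhop[25]
Obs: 1718-01-28
Act: kalendar.monthhop[8]
Obs: 1718-09-28
Act: kalendar.pin[2153-02-26]
Obs: 2153-02-26
Act: kalendar.monthhop[28]
Obs: 2155-06-26
Act: kalendar.pin[1705-08-30]
Obs: 1705-08-30
Act: kalendar.dayname[]
Obs: Sunday
Act: kalendar.pin[1813-04-22]
Obs: 1813-04-22
Act: kalendar.yhop[-7]
Obs: 1806-04-22
Act: kalendar.pin[2060-10-29]
Obs: 2060-10-29

Answer: cur=1718-09-28


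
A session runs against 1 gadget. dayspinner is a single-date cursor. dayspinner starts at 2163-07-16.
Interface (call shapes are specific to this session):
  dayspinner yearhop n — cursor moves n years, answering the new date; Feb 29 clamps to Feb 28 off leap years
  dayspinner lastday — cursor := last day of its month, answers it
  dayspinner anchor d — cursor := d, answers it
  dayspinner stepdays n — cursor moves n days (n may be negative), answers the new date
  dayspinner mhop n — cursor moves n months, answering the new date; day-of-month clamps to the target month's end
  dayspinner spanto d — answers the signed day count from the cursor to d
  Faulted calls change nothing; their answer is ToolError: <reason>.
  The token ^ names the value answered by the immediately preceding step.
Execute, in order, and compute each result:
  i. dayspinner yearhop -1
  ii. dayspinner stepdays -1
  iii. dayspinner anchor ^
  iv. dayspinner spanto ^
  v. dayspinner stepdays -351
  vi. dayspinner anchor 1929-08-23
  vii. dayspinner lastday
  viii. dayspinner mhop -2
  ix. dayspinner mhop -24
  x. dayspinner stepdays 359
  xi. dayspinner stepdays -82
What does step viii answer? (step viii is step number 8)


-> dayspinner yearhop(n='-1')
<- 2162-07-16
-> dayspinner stepdays(n='-1')
<- 2162-07-15
-> dayspinner anchor(d='^')
<- 2162-07-15
-> dayspinner spanto(d='^')
<- 0
-> dayspinner stepdays(n='-351')
<- 2161-07-29
-> dayspinner anchor(d='1929-08-23')
<- 1929-08-23
-> dayspinner lastday()
<- 1929-08-31
-> dayspinner mhop(n='-2')
<- 1929-06-30
-> dayspinner mhop(n='-24')
<- 1927-06-30
-> dayspinner stepdays(n='359')
<- 1928-06-23
-> dayspinner stepdays(n='-82')
<- 1928-04-02

Answer: 1929-06-30


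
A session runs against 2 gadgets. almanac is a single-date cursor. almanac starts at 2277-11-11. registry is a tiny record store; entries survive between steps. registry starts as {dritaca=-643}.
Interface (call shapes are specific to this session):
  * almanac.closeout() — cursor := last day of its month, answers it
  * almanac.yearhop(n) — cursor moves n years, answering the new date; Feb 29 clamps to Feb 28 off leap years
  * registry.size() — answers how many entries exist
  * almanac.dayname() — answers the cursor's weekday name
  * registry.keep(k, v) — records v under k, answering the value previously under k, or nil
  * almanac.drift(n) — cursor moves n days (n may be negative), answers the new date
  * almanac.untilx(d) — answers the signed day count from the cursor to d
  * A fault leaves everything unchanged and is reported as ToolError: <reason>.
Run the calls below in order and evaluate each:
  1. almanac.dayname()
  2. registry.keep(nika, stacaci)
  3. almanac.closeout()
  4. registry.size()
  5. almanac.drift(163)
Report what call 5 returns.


Answer: 2278-05-12

Derivation:
→ almanac.dayname()
← Sunday
→ registry.keep(nika, stacaci)
← nil
→ almanac.closeout()
← 2277-11-30
→ registry.size()
← 2
→ almanac.drift(163)
← 2278-05-12


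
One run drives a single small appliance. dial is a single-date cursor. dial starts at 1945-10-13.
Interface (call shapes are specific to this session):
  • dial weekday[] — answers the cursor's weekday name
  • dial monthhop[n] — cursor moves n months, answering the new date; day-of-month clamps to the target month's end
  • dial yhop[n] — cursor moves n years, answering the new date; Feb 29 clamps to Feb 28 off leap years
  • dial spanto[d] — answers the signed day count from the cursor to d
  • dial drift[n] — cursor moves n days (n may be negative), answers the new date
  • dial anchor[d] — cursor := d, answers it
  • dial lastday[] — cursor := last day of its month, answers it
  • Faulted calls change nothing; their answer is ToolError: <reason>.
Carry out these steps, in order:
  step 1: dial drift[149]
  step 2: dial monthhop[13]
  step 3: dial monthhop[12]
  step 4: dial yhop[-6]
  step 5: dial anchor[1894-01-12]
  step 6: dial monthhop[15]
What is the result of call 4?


-> dial drift(n='149')
<- 1946-03-11
-> dial monthhop(n='13')
<- 1947-04-11
-> dial monthhop(n='12')
<- 1948-04-11
-> dial yhop(n='-6')
<- 1942-04-11
-> dial anchor(d='1894-01-12')
<- 1894-01-12
-> dial monthhop(n='15')
<- 1895-04-12

Answer: 1942-04-11


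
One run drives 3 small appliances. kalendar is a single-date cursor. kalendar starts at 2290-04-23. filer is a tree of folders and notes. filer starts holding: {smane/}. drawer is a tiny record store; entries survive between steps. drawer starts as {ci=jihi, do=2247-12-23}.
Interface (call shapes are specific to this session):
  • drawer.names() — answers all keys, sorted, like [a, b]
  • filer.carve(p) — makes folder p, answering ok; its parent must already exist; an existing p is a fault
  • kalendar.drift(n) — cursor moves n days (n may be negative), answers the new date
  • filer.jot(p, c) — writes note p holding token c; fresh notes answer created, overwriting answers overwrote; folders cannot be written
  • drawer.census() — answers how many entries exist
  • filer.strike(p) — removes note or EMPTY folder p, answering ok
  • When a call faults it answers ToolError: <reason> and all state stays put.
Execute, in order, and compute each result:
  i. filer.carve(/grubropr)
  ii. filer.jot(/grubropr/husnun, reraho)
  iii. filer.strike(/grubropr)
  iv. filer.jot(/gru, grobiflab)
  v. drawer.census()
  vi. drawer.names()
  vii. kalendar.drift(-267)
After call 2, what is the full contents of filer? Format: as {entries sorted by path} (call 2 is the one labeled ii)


Answer: {grubropr/, grubropr/husnun=reraho, smane/}

Derivation:
I use carve on p: /grubropr, and observe ok.
I run jot on p: /grubropr/husnun, c: reraho, giving created.
Calling strike on p: /grubropr, → ToolError: not empty.
I try jot on p: /gru, c: grobiflab, → created.
Next I call census, and get 2.
Using names(), → [ci, do].
Invoking drift on n: -267, which returns 2289-07-30.


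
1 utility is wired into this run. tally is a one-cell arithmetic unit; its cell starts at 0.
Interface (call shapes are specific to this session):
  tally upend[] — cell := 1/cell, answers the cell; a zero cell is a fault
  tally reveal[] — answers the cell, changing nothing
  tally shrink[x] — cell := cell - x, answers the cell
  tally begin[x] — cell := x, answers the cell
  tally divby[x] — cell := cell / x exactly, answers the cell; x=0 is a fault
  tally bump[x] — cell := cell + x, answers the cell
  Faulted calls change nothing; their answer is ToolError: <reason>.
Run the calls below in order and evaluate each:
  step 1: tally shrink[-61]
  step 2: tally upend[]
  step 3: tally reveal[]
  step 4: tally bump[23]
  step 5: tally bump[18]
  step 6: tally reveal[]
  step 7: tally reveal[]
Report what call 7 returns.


~$ tally shrink x: -61
= 61
~$ tally upend
= 1/61
~$ tally reveal
= 1/61
~$ tally bump x: 23
= 1404/61
~$ tally bump x: 18
= 2502/61
~$ tally reveal
= 2502/61
~$ tally reveal
= 2502/61

Answer: 2502/61


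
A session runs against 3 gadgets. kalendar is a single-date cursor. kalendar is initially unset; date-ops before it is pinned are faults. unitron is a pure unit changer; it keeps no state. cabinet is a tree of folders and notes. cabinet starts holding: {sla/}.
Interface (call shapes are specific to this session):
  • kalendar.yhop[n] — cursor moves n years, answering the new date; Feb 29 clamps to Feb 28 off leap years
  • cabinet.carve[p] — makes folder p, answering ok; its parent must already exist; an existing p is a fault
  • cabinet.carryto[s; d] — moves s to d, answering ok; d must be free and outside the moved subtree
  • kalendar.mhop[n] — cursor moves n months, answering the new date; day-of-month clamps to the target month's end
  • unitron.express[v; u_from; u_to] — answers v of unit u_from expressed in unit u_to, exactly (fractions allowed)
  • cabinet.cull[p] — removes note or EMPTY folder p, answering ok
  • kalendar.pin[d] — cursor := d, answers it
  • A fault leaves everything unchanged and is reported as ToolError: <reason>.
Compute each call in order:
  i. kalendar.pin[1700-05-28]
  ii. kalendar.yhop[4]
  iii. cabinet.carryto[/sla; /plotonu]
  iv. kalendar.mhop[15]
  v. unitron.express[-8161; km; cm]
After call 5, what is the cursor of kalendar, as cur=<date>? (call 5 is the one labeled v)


Answer: cur=1705-08-28

Derivation:
~$ kalendar.pin d='1700-05-28'
[out] 1700-05-28
~$ kalendar.yhop n='4'
[out] 1704-05-28
~$ cabinet.carryto s='/sla' d='/plotonu'
[out] ok
~$ kalendar.mhop n='15'
[out] 1705-08-28
~$ unitron.express v='-8161' u_from='km' u_to='cm'
[out] -816100000


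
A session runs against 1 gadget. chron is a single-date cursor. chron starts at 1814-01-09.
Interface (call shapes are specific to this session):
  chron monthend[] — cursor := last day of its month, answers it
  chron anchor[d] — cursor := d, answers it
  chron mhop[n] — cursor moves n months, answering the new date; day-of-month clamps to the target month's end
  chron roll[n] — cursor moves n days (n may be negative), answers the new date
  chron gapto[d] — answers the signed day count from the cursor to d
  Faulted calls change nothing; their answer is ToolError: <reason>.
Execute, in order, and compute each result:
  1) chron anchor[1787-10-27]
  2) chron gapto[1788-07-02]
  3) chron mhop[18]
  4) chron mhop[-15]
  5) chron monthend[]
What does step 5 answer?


-> chron anchor(d→1787-10-27)
<- 1787-10-27
-> chron gapto(d→1788-07-02)
<- 249
-> chron mhop(n→18)
<- 1789-04-27
-> chron mhop(n→-15)
<- 1788-01-27
-> chron monthend()
<- 1788-01-31

Answer: 1788-01-31


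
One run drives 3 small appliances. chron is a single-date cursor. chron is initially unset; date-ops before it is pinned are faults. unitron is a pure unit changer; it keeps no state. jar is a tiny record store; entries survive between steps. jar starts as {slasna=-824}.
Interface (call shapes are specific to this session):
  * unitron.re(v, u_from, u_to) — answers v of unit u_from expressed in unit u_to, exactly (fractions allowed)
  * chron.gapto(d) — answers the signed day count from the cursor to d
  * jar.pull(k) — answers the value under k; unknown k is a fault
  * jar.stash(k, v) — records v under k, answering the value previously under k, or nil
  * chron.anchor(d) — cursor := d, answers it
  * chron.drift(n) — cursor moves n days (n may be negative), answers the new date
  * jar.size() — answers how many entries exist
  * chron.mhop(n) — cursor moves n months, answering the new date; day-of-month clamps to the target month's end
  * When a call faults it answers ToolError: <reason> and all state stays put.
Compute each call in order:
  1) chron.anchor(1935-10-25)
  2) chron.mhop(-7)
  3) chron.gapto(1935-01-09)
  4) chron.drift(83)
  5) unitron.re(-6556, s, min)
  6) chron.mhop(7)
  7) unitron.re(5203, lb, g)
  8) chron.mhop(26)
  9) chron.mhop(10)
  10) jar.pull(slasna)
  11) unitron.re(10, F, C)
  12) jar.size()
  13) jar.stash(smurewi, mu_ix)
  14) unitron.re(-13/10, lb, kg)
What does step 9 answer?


% chron.anchor(1935-10-25) => 1935-10-25
% chron.mhop(-7) => 1935-03-25
% chron.gapto(1935-01-09) => -75
% chron.drift(83) => 1935-06-16
% unitron.re(-6556, s, min) => -1639/15
% chron.mhop(7) => 1936-01-16
% unitron.re(5203, lb, g) => 236004110111/100000
% chron.mhop(26) => 1938-03-16
% chron.mhop(10) => 1939-01-16
% jar.pull(slasna) => -824
% unitron.re(10, F, C) => -110/9
% jar.size() => 1
% jar.stash(smurewi, mu_ix) => nil
% unitron.re(-13/10, lb, kg) => -589670081/1000000000

Answer: 1939-01-16


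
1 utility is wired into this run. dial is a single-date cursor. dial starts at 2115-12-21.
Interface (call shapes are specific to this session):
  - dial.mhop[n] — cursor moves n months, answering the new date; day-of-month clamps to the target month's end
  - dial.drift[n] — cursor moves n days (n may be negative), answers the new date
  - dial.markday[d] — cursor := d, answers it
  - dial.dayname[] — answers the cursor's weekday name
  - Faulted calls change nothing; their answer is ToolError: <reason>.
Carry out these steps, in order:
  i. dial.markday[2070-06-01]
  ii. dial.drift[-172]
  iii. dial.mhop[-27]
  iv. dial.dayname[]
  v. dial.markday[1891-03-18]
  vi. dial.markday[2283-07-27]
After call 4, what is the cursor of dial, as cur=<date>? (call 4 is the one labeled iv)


Answer: cur=2067-09-11

Derivation:
I call markday(2070-06-01), — result: 2070-06-01.
Now I run drift(-172), giving 2069-12-11.
I invoke mhop(-27), and observe 2067-09-11.
I invoke dayname(), giving Sunday.
Calling markday(1891-03-18), and see 1891-03-18.
I invoke markday(2283-07-27), and observe 2283-07-27.


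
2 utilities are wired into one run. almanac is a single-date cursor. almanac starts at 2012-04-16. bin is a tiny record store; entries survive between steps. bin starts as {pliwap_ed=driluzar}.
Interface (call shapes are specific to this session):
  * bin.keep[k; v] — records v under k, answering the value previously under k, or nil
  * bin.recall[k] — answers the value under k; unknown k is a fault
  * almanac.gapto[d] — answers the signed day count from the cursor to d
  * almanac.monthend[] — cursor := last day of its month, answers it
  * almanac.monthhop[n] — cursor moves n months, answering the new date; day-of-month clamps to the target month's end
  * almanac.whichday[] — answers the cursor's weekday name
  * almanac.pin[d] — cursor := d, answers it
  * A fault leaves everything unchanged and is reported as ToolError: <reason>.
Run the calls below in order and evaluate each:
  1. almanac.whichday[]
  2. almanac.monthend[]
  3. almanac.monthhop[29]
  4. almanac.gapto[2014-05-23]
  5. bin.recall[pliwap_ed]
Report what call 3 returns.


Answer: 2014-09-30

Derivation:
I use almanac.whichday, — result: Monday.
Next I call almanac.monthend: 2012-04-30.
I run almanac.monthhop using n='29', yielding 2014-09-30.
Next I call almanac.gapto using d='2014-05-23': -130.
Now I run bin.recall using k='pliwap_ed', and observe driluzar.


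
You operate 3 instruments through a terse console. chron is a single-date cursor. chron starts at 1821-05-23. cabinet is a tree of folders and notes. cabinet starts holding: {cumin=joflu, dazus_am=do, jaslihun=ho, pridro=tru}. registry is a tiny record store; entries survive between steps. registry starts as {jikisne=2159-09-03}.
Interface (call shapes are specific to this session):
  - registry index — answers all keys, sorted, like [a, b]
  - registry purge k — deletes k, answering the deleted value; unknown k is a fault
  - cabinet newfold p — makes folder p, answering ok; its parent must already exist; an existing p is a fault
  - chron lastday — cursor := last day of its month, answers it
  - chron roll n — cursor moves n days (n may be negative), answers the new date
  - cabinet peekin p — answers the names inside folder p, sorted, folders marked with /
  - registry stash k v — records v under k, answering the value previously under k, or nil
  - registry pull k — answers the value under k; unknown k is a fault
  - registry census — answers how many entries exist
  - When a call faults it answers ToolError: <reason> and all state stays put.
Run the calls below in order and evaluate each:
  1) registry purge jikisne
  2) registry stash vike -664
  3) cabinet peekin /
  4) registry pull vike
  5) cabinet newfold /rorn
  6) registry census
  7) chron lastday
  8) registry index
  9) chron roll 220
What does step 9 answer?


Calling registry purge on k→jikisne, and observe 2159-09-03.
Now I run registry stash on k→vike, v→-664, and get nil.
I invoke cabinet peekin on p→/: [cumin, dazus_am, jaslihun, pridro].
Next I call registry pull on k→vike, → -664.
I run cabinet newfold on p→/rorn, and observe ok.
Invoking registry census(), — result: 1.
I invoke chron lastday: 1821-05-31.
Next I call registry index(), and see [vike].
Now I run chron roll on n→220, and observe 1822-01-06.

Answer: 1822-01-06


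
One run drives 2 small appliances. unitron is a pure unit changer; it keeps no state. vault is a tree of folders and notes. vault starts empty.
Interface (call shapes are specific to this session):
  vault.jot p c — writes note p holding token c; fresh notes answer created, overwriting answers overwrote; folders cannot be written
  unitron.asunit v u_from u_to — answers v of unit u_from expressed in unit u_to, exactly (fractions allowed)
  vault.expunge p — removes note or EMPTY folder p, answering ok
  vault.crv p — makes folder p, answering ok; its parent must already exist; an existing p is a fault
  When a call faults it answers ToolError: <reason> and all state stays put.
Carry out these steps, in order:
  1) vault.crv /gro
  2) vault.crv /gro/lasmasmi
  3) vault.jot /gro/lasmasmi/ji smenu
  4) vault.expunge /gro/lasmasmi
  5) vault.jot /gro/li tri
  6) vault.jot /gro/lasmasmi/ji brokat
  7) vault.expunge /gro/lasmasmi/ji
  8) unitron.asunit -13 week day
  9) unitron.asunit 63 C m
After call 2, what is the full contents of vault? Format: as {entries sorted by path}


;; 1. crv(/gro) : ok
;; 2. crv(/gro/lasmasmi) : ok
;; 3. jot(/gro/lasmasmi/ji, smenu) : created
;; 4. expunge(/gro/lasmasmi) : ToolError: not empty
;; 5. jot(/gro/li, tri) : created
;; 6. jot(/gro/lasmasmi/ji, brokat) : overwrote
;; 7. expunge(/gro/lasmasmi/ji) : ok
;; 8. asunit(-13, week, day) : -91
;; 9. asunit(63, C, m) : ToolError: incompatible units

Answer: {gro/, gro/lasmasmi/}


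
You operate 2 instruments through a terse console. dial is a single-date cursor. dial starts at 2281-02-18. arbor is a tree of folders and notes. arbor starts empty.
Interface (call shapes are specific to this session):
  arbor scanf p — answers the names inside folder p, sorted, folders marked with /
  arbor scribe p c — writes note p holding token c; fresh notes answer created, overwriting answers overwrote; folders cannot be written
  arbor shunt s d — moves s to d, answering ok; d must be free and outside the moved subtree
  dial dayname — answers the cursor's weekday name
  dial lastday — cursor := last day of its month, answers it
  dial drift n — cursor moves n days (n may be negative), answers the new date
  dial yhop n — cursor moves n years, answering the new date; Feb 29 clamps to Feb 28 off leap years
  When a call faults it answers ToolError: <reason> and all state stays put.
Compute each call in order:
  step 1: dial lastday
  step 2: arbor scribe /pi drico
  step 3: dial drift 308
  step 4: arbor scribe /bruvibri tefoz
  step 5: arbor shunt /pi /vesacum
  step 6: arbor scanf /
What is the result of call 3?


Answer: 2282-01-02

Derivation:
~$ dial lastday
  2281-02-28
~$ arbor scribe p='/pi' c='drico'
  created
~$ dial drift n='308'
  2282-01-02
~$ arbor scribe p='/bruvibri' c='tefoz'
  created
~$ arbor shunt s='/pi' d='/vesacum'
  ok
~$ arbor scanf p='/'
  [bruvibri, vesacum]


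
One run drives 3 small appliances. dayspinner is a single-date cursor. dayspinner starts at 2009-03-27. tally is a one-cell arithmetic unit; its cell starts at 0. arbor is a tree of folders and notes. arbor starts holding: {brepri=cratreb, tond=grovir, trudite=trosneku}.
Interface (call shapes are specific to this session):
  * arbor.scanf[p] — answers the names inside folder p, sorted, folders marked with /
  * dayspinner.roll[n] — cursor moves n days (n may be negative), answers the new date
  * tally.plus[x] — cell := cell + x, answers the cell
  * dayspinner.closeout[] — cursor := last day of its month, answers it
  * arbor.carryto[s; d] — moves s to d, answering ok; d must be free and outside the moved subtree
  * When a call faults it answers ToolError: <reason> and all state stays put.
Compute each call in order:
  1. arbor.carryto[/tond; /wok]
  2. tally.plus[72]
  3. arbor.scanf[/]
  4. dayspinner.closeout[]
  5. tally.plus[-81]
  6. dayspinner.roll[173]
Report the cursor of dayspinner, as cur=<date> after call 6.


Answer: cur=2009-09-20

Derivation:
Now I run carryto using s=/tond, d=/wok, and get ok.
Calling plus using x=72, giving 72.
I try scanf using p=/, yielding [brepri, trudite, wok].
Next I call closeout(): 2009-03-31.
Calling plus using x=-81, and get -9.
I invoke roll using n=173, giving 2009-09-20.


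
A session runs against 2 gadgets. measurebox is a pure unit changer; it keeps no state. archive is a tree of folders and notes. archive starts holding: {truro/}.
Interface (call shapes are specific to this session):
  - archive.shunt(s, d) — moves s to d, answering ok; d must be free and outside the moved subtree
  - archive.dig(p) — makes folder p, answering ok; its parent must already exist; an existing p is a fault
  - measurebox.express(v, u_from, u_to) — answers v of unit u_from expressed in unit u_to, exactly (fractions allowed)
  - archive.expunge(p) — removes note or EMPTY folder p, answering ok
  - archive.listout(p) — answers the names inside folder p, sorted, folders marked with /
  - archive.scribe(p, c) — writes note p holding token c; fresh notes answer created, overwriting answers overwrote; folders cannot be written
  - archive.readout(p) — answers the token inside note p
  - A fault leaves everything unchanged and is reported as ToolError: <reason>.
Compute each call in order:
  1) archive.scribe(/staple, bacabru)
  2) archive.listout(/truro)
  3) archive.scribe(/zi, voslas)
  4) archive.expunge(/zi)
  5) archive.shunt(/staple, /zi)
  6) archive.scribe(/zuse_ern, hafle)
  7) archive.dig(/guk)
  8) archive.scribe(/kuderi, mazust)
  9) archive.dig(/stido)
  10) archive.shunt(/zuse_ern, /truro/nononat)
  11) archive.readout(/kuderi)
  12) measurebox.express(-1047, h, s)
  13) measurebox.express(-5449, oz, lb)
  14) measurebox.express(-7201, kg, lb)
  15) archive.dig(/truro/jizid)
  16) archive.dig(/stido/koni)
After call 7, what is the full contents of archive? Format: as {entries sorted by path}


Answer: {guk/, truro/, zi=bacabru, zuse_ern=hafle}

Derivation:
Next I call archive.scribe(p: /staple, c: bacabru), — result: created.
Invoking archive.listout(p: /truro), and get [].
Next I call archive.scribe(p: /zi, c: voslas), and get created.
I invoke archive.expunge(p: /zi), and see ok.
Calling archive.shunt(s: /staple, d: /zi), and see ok.
Next I call archive.scribe(p: /zuse_ern, c: hafle): created.
Next I call archive.dig(p: /guk), → ok.
I call archive.scribe(p: /kuderi, c: mazust): created.
I call archive.dig(p: /stido), which returns ok.
I call archive.shunt(s: /zuse_ern, d: /truro/nononat), and see ok.
I invoke archive.readout(p: /kuderi), giving mazust.
Invoking measurebox.express(v: -1047, u_from: h, u_to: s), and see -3769200.
Next I call measurebox.express(v: -5449, u_from: oz, u_to: lb), yielding -5449/16.
Next I call measurebox.express(v: -7201, u_from: kg, u_to: lb), and see -720100000000/45359237.
Using archive.dig(p: /truro/jizid), giving ok.
Calling archive.dig(p: /stido/koni), → ok.


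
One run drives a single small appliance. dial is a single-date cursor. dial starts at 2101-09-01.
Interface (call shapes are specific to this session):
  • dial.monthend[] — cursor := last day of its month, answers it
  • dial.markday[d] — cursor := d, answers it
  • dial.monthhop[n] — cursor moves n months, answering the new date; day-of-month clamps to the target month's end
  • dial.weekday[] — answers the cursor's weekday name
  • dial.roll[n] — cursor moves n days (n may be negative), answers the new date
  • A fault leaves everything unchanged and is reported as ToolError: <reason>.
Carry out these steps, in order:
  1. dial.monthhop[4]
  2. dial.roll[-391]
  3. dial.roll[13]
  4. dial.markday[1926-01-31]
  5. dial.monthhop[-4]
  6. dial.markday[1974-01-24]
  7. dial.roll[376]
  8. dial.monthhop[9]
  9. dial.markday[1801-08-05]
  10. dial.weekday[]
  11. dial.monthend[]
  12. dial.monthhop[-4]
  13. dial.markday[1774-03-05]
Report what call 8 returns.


Answer: 1975-11-04

Derivation:
Then dial.monthhop passing n='4', and observe 2102-01-01.
I try dial.roll passing n='-391', → 2100-12-06.
I run dial.roll passing n='13', yielding 2100-12-19.
I run dial.markday passing d='1926-01-31', — result: 1926-01-31.
I run dial.monthhop passing n='-4', yielding 1925-09-30.
I try dial.markday passing d='1974-01-24', yielding 1974-01-24.
I call dial.roll passing n='376', and see 1975-02-04.
I try dial.monthhop passing n='9', which returns 1975-11-04.
I call dial.markday passing d='1801-08-05': 1801-08-05.
Invoking dial.weekday(), giving Wednesday.
I call dial.monthend(), which returns 1801-08-31.
I try dial.monthhop passing n='-4', → 1801-04-30.
Calling dial.markday passing d='1774-03-05', and observe 1774-03-05.


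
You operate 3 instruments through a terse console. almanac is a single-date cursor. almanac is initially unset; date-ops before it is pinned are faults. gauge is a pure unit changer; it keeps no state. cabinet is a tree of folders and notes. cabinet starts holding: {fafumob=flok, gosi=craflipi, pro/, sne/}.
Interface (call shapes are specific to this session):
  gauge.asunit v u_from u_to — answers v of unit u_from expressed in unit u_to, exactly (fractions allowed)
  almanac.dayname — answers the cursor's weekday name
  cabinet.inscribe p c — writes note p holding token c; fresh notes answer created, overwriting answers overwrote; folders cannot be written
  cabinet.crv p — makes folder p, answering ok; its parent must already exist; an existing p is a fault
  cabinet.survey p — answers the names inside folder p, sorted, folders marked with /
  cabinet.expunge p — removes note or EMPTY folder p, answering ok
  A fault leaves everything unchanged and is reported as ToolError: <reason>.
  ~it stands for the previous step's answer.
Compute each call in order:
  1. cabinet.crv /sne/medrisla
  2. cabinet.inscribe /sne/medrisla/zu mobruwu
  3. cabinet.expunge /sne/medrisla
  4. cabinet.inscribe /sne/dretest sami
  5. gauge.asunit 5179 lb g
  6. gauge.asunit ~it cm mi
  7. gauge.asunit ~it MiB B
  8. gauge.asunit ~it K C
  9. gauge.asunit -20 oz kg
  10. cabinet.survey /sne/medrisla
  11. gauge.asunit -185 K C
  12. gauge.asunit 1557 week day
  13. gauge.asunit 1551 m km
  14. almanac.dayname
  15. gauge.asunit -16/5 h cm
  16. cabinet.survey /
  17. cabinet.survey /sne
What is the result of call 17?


// 1. cabinet.crv(p=/sne/medrisla) : ok
// 2. cabinet.inscribe(p=/sne/medrisla/zu, c=mobruwu) : created
// 3. cabinet.expunge(p=/sne/medrisla) : ToolError: not empty
// 4. cabinet.inscribe(p=/sne/dretest, c=sami) : created
// 5. gauge.asunit(v=5179, u_from=lb, u_to=g) : 234915488423/100000
// 6. gauge.asunit(v=~it, u_from=cm, u_to=mi) : 21355953493/1463040000
// 7. gauge.asunit(v=~it, u_from=MiB, u_to=B) : 10934248188416/714375
// 8. gauge.asunit(v=~it, u_from=K, u_to=C) : 43736212227539/2857500
// 9. gauge.asunit(v=-20, u_from=oz, u_to=kg) : -45359237/80000000
// 10. cabinet.survey(p=/sne/medrisla) : [zu]
// 11. gauge.asunit(v=-185, u_from=K, u_to=C) : -9163/20
// 12. gauge.asunit(v=1557, u_from=week, u_to=day) : 10899
// 13. gauge.asunit(v=1551, u_from=m, u_to=km) : 1551/1000
// 14. almanac.dayname() : ToolError: no date set
// 15. gauge.asunit(v=-16/5, u_from=h, u_to=cm) : ToolError: incompatible units
// 16. cabinet.survey(p=/) : [fafumob, gosi, pro/, sne/]
// 17. cabinet.survey(p=/sne) : [dretest, medrisla/]

Answer: [dretest, medrisla/]


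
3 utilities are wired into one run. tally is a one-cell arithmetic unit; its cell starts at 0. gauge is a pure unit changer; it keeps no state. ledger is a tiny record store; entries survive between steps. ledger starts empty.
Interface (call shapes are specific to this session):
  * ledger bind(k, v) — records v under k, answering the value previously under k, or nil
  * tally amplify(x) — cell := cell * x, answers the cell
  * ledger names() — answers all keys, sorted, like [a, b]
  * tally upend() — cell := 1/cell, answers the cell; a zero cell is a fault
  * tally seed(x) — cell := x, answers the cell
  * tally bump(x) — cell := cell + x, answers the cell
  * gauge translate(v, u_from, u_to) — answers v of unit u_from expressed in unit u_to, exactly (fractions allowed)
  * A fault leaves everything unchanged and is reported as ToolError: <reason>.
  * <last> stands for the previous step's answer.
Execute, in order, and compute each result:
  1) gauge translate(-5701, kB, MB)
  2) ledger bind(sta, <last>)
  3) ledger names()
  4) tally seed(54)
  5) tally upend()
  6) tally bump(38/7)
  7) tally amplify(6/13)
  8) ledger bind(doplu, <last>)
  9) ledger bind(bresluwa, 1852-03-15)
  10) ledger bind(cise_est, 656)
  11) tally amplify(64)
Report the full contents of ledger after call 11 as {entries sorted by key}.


I try gauge translate(v=-5701, u_from=kB, u_to=MB), → -5701/1000.
Next I call ledger bind(k=sta, v=<last>), — result: nil.
Calling ledger names(), which returns [sta].
Then tally seed(x=54), which returns 54.
Now I run tally upend(), and see 1/54.
I invoke tally bump(x=38/7), — result: 2059/378.
Next I call tally amplify(x=6/13): 2059/819.
Invoking ledger bind(k=doplu, v=<last>), which returns nil.
I call ledger bind(k=bresluwa, v=1852-03-15), — result: nil.
I call ledger bind(k=cise_est, v=656), — result: nil.
Now I run tally amplify(x=64), → 131776/819.

Answer: {bresluwa=1852-03-15, cise_est=656, doplu=2059/819, sta=-5701/1000}
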